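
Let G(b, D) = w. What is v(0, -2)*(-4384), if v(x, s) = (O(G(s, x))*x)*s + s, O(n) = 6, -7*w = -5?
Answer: 8768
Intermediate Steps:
w = 5/7 (w = -1/7*(-5) = 5/7 ≈ 0.71429)
G(b, D) = 5/7
v(x, s) = s + 6*s*x (v(x, s) = (6*x)*s + s = 6*s*x + s = s + 6*s*x)
v(0, -2)*(-4384) = -2*(1 + 6*0)*(-4384) = -2*(1 + 0)*(-4384) = -2*1*(-4384) = -2*(-4384) = 8768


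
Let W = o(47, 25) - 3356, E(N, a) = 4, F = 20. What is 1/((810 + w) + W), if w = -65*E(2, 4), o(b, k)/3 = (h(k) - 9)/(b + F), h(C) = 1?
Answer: -67/188026 ≈ -0.00035633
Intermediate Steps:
o(b, k) = -24/(20 + b) (o(b, k) = 3*((1 - 9)/(b + 20)) = 3*(-8/(20 + b)) = -24/(20 + b))
w = -260 (w = -65*4 = -260)
W = -224876/67 (W = -24/(20 + 47) - 3356 = -24/67 - 3356 = -224876/67 ≈ -3356.4)
1/((810 + w) + W) = 1/((810 - 260) - 224876/67) = 1/(550 - 224876/67) = 1/(-188026/67) = -67/188026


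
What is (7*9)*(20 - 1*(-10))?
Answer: 1890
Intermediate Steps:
(7*9)*(20 - 1*(-10)) = 63*(20 + 10) = 63*30 = 1890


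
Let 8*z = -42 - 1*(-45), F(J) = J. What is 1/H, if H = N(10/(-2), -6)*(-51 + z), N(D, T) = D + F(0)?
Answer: 8/2025 ≈ 0.0039506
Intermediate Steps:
N(D, T) = D (N(D, T) = D + 0 = D)
z = 3/8 (z = (-42 - 1*(-45))/8 = (-42 + 45)/8 = (⅛)*3 = 3/8 ≈ 0.37500)
H = 2025/8 (H = (10/(-2))*(-51 + 3/8) = (10*(-½))*(-405/8) = -5*(-405/8) = 2025/8 ≈ 253.13)
1/H = 1/(2025/8) = 8/2025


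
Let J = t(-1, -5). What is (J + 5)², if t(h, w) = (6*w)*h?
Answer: 1225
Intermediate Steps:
t(h, w) = 6*h*w
J = 30 (J = 6*(-1)*(-5) = 30)
(J + 5)² = (30 + 5)² = 35² = 1225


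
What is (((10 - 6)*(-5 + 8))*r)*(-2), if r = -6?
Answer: 144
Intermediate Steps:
(((10 - 6)*(-5 + 8))*r)*(-2) = (((10 - 6)*(-5 + 8))*(-6))*(-2) = ((4*3)*(-6))*(-2) = (12*(-6))*(-2) = -72*(-2) = 144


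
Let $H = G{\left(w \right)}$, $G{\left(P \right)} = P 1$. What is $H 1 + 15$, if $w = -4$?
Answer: $11$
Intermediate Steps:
$G{\left(P \right)} = P$
$H = -4$
$H 1 + 15 = \left(-4\right) 1 + 15 = -4 + 15 = 11$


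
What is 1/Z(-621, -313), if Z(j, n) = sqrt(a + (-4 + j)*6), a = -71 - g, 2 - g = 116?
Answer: -I*sqrt(3707)/3707 ≈ -0.016424*I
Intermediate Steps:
g = -114 (g = 2 - 1*116 = 2 - 116 = -114)
a = 43 (a = -71 - 1*(-114) = -71 + 114 = 43)
Z(j, n) = sqrt(19 + 6*j) (Z(j, n) = sqrt(43 + (-4 + j)*6) = sqrt(43 + (-24 + 6*j)) = sqrt(19 + 6*j))
1/Z(-621, -313) = 1/(sqrt(19 + 6*(-621))) = 1/(sqrt(19 - 3726)) = 1/(sqrt(-3707)) = 1/(I*sqrt(3707)) = -I*sqrt(3707)/3707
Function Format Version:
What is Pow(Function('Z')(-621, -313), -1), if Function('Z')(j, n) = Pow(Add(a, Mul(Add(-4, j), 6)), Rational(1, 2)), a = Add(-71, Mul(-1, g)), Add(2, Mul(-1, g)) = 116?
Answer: Mul(Rational(-1, 3707), I, Pow(3707, Rational(1, 2))) ≈ Mul(-0.016424, I)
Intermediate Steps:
g = -114 (g = Add(2, Mul(-1, 116)) = Add(2, -116) = -114)
a = 43 (a = Add(-71, Mul(-1, -114)) = Add(-71, 114) = 43)
Function('Z')(j, n) = Pow(Add(19, Mul(6, j)), Rational(1, 2)) (Function('Z')(j, n) = Pow(Add(43, Mul(Add(-4, j), 6)), Rational(1, 2)) = Pow(Add(43, Add(-24, Mul(6, j))), Rational(1, 2)) = Pow(Add(19, Mul(6, j)), Rational(1, 2)))
Pow(Function('Z')(-621, -313), -1) = Pow(Pow(Add(19, Mul(6, -621)), Rational(1, 2)), -1) = Pow(Pow(Add(19, -3726), Rational(1, 2)), -1) = Pow(Pow(-3707, Rational(1, 2)), -1) = Pow(Mul(I, Pow(3707, Rational(1, 2))), -1) = Mul(Rational(-1, 3707), I, Pow(3707, Rational(1, 2)))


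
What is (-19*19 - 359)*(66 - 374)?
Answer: 221760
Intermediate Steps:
(-19*19 - 359)*(66 - 374) = (-361 - 359)*(-308) = -720*(-308) = 221760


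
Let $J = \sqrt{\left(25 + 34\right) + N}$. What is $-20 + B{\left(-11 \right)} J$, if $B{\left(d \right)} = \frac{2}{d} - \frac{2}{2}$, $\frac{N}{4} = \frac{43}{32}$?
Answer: $-20 - \frac{13 \sqrt{1030}}{44} \approx -29.482$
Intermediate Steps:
$N = \frac{43}{8}$ ($N = 4 \cdot \frac{43}{32} = \frac{43}{8} \approx 5.375$)
$B{\left(d \right)} = -1 + \frac{2}{d}$ ($B{\left(d \right)} = \frac{2}{d} - 1 = -1 + \frac{2}{d}$)
$J = \frac{\sqrt{1030}}{4}$ ($J = \sqrt{\left(25 + 34\right) + \frac{43}{8}} = \sqrt{59 + \frac{43}{8}} = \sqrt{\frac{515}{8}} = \frac{\sqrt{1030}}{4} \approx 8.0234$)
$-20 + B{\left(-11 \right)} J = -20 + \frac{2 - -11}{-11} \frac{\sqrt{1030}}{4} = -20 + - \frac{2 + 11}{11} \frac{\sqrt{1030}}{4} = -20 + \left(- \frac{1}{11}\right) 13 \frac{\sqrt{1030}}{4} = -20 - \frac{13 \frac{\sqrt{1030}}{4}}{11} = -20 - \frac{13 \sqrt{1030}}{44}$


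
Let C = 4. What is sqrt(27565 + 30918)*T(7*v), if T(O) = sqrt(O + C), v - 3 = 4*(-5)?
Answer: I*sqrt(6725545) ≈ 2593.4*I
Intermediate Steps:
v = -17 (v = 3 + 4*(-5) = 3 - 20 = -17)
T(O) = sqrt(4 + O) (T(O) = sqrt(O + 4) = sqrt(4 + O))
sqrt(27565 + 30918)*T(7*v) = sqrt(27565 + 30918)*sqrt(4 + 7*(-17)) = sqrt(58483)*sqrt(4 - 119) = sqrt(58483)*sqrt(-115) = sqrt(58483)*(I*sqrt(115)) = I*sqrt(6725545)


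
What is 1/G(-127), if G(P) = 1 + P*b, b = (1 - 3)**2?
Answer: -1/507 ≈ -0.0019724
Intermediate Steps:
b = 4 (b = (-2)**2 = 4)
G(P) = 1 + 4*P (G(P) = 1 + P*4 = 1 + 4*P)
1/G(-127) = 1/(1 + 4*(-127)) = 1/(1 - 508) = 1/(-507) = -1/507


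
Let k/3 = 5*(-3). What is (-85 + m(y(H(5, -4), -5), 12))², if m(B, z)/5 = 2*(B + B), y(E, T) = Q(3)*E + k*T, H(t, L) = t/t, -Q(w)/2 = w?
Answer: 18447025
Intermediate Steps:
Q(w) = -2*w
k = -45 (k = 3*(5*(-3)) = 3*(-15) = -45)
H(t, L) = 1
y(E, T) = -45*T - 6*E (y(E, T) = (-2*3)*E - 45*T = -6*E - 45*T = -45*T - 6*E)
m(B, z) = 20*B (m(B, z) = 5*(2*(B + B)) = 5*(2*(2*B)) = 5*(4*B) = 20*B)
(-85 + m(y(H(5, -4), -5), 12))² = (-85 + 20*(-45*(-5) - 6*1))² = (-85 + 20*(225 - 6))² = (-85 + 20*219)² = (-85 + 4380)² = 4295² = 18447025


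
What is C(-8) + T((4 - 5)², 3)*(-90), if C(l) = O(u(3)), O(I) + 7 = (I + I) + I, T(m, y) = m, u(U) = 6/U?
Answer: -91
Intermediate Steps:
O(I) = -7 + 3*I (O(I) = -7 + ((I + I) + I) = -7 + (2*I + I) = -7 + 3*I)
C(l) = -1 (C(l) = -7 + 3*(6/3) = -7 + 3*(6*(⅓)) = -7 + 3*2 = -7 + 6 = -1)
C(-8) + T((4 - 5)², 3)*(-90) = -1 + (4 - 5)²*(-90) = -1 + (-1)²*(-90) = -1 + 1*(-90) = -1 - 90 = -91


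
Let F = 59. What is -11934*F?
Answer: -704106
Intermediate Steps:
-11934*F = -11934*59 = -704106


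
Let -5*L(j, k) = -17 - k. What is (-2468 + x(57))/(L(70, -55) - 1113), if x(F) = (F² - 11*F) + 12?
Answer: -830/5603 ≈ -0.14813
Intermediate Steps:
L(j, k) = 17/5 + k/5 (L(j, k) = -(-17 - k)/5 = 17/5 + k/5)
x(F) = 12 + F² - 11*F
(-2468 + x(57))/(L(70, -55) - 1113) = (-2468 + (12 + 57² - 11*57))/((17/5 + (⅕)*(-55)) - 1113) = (-2468 + (12 + 3249 - 627))/((17/5 - 11) - 1113) = (-2468 + 2634)/(-38/5 - 1113) = 166/(-5603/5) = 166*(-5/5603) = -830/5603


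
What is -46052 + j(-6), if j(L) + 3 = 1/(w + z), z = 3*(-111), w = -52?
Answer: -17731176/385 ≈ -46055.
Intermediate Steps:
z = -333
j(L) = -1156/385 (j(L) = -3 + 1/(-52 - 333) = -3 + 1/(-385) = -3 - 1/385 = -1156/385)
-46052 + j(-6) = -46052 - 1156/385 = -17731176/385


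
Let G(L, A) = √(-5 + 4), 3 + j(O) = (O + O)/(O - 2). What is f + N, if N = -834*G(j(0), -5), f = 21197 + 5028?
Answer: 26225 - 834*I ≈ 26225.0 - 834.0*I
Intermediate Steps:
j(O) = -3 + 2*O/(-2 + O) (j(O) = -3 + (O + O)/(O - 2) = -3 + (2*O)/(-2 + O) = -3 + 2*O/(-2 + O))
G(L, A) = I (G(L, A) = √(-1) = I)
f = 26225
N = -834*I ≈ -834.0*I
f + N = 26225 - 834*I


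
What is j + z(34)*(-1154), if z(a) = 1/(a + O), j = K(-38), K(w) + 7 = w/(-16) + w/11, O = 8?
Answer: -65707/1848 ≈ -35.556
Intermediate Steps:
K(w) = -7 + 5*w/176 (K(w) = -7 + (w/(-16) + w/11) = -7 + (w*(-1/16) + w*(1/11)) = -7 + (-w/16 + w/11) = -7 + 5*w/176)
j = -711/88 (j = -7 + (5/176)*(-38) = -7 - 95/88 = -711/88 ≈ -8.0795)
z(a) = 1/(8 + a) (z(a) = 1/(a + 8) = 1/(8 + a))
j + z(34)*(-1154) = -711/88 - 1154/(8 + 34) = -711/88 - 1154/42 = -711/88 + (1/42)*(-1154) = -711/88 - 577/21 = -65707/1848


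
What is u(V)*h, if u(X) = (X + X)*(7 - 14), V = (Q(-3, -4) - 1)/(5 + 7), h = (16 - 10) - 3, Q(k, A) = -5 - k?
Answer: 21/2 ≈ 10.500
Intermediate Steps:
h = 3 (h = 6 - 3 = 3)
V = -1/4 (V = ((-5 - 1*(-3)) - 1)/(5 + 7) = ((-5 + 3) - 1)/12 = (-2 - 1)*(1/12) = -3*1/12 = -1/4 ≈ -0.25000)
u(X) = -14*X (u(X) = (2*X)*(-7) = -14*X)
u(V)*h = -14*(-1/4)*3 = (7/2)*3 = 21/2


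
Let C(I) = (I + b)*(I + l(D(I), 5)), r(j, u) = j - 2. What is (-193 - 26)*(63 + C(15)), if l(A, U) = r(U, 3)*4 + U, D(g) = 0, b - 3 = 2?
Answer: -153957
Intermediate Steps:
b = 5 (b = 3 + 2 = 5)
r(j, u) = -2 + j
l(A, U) = -8 + 5*U (l(A, U) = (-2 + U)*4 + U = (-8 + 4*U) + U = -8 + 5*U)
C(I) = (5 + I)*(17 + I) (C(I) = (I + 5)*(I + (-8 + 5*5)) = (5 + I)*(I + (-8 + 25)) = (5 + I)*(I + 17) = (5 + I)*(17 + I))
(-193 - 26)*(63 + C(15)) = (-193 - 26)*(63 + (85 + 15**2 + 22*15)) = -219*(63 + (85 + 225 + 330)) = -219*(63 + 640) = -219*703 = -153957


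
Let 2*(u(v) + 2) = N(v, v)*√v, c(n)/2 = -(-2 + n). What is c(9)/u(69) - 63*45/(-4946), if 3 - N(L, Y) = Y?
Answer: 212874907/371627602 + 462*√69/75137 ≈ 0.62389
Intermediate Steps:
c(n) = 4 - 2*n (c(n) = 2*(-(-2 + n)) = 2*(2 - n) = 4 - 2*n)
N(L, Y) = 3 - Y
u(v) = -2 + √v*(3 - v)/2 (u(v) = -2 + ((3 - v)*√v)/2 = -2 + (√v*(3 - v))/2 = -2 + √v*(3 - v)/2)
c(9)/u(69) - 63*45/(-4946) = (4 - 2*9)/(-2 + √69*(3 - 1*69)/2) - 63*45/(-4946) = (4 - 18)/(-2 + √69*(3 - 69)/2) - 2835*(-1/4946) = -14/(-2 + (½)*√69*(-66)) + 2835/4946 = -14/(-2 - 33*√69) + 2835/4946 = 2835/4946 - 14/(-2 - 33*√69)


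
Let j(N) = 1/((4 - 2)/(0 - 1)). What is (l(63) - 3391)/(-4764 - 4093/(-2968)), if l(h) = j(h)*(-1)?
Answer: 10063004/14135459 ≈ 0.71190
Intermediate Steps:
j(N) = -½ (j(N) = 1/(2/(-1)) = 1/(2*(-1)) = 1/(-2) = -½)
l(h) = ½ (l(h) = -½*(-1) = ½)
(l(63) - 3391)/(-4764 - 4093/(-2968)) = (½ - 3391)/(-4764 - 4093/(-2968)) = -6781/(2*(-4764 - 4093*(-1/2968))) = -6781/(2*(-4764 + 4093/2968)) = -6781/(2*(-14135459/2968)) = -6781/2*(-2968/14135459) = 10063004/14135459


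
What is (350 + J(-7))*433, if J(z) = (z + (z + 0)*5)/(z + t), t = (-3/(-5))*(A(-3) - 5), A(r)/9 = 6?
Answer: 1205905/8 ≈ 1.5074e+5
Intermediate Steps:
A(r) = 54 (A(r) = 9*6 = 54)
t = 147/5 (t = (-3/(-5))*(54 - 5) = -3*(-⅕)*49 = (⅗)*49 = 147/5 ≈ 29.400)
J(z) = 6*z/(147/5 + z) (J(z) = (z + (z + 0)*5)/(z + 147/5) = (z + z*5)/(147/5 + z) = (z + 5*z)/(147/5 + z) = (6*z)/(147/5 + z) = 6*z/(147/5 + z))
(350 + J(-7))*433 = (350 + 30*(-7)/(147 + 5*(-7)))*433 = (350 + 30*(-7)/(147 - 35))*433 = (350 + 30*(-7)/112)*433 = (350 + 30*(-7)*(1/112))*433 = (350 - 15/8)*433 = (2785/8)*433 = 1205905/8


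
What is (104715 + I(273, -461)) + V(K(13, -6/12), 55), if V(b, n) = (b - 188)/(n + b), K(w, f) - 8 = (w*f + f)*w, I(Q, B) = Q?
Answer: 2939935/28 ≈ 1.0500e+5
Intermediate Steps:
K(w, f) = 8 + w*(f + f*w) (K(w, f) = 8 + (w*f + f)*w = 8 + (f*w + f)*w = 8 + (f + f*w)*w = 8 + w*(f + f*w))
V(b, n) = (-188 + b)/(b + n)
(104715 + I(273, -461)) + V(K(13, -6/12), 55) = (104715 + 273) + (-188 + (8 - 6/12*13 - 6/12*13²))/((8 - 6/12*13 - 6/12*13²) + 55) = 104988 + (-188 + (8 - 6*1/12*13 - 6*1/12*169))/((8 - 6*1/12*13 - 6*1/12*169) + 55) = 104988 + (-188 + (8 - ½*13 - ½*169))/((8 - ½*13 - ½*169) + 55) = 104988 + (-188 + (8 - 13/2 - 169/2))/((8 - 13/2 - 169/2) + 55) = 104988 + (-188 - 83)/(-83 + 55) = 104988 - 271/(-28) = 104988 - 1/28*(-271) = 104988 + 271/28 = 2939935/28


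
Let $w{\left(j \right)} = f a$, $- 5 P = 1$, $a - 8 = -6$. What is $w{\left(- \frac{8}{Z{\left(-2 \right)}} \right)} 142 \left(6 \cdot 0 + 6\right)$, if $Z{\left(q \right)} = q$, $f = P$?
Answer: $- \frac{1704}{5} \approx -340.8$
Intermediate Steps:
$a = 2$ ($a = 8 - 6 = 2$)
$P = - \frac{1}{5}$ ($P = \left(- \frac{1}{5}\right) 1 = - \frac{1}{5} \approx -0.2$)
$f = - \frac{1}{5} \approx -0.2$
$w{\left(j \right)} = - \frac{2}{5}$ ($w{\left(j \right)} = \left(- \frac{1}{5}\right) 2 = - \frac{2}{5}$)
$w{\left(- \frac{8}{Z{\left(-2 \right)}} \right)} 142 \left(6 \cdot 0 + 6\right) = \left(- \frac{2}{5}\right) 142 \left(6 \cdot 0 + 6\right) = - \frac{284 \left(0 + 6\right)}{5} = \left(- \frac{284}{5}\right) 6 = - \frac{1704}{5}$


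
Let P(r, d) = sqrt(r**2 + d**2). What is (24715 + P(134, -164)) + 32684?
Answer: 57399 + 2*sqrt(11213) ≈ 57611.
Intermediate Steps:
P(r, d) = sqrt(d**2 + r**2)
(24715 + P(134, -164)) + 32684 = (24715 + sqrt((-164)**2 + 134**2)) + 32684 = (24715 + sqrt(26896 + 17956)) + 32684 = (24715 + sqrt(44852)) + 32684 = (24715 + 2*sqrt(11213)) + 32684 = 57399 + 2*sqrt(11213)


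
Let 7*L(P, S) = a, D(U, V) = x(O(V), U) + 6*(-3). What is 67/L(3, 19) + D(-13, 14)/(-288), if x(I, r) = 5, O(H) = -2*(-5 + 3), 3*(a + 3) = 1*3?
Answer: -67523/288 ≈ -234.45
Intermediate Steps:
a = -2 (a = -3 + (1*3)/3 = -3 + (⅓)*3 = -3 + 1 = -2)
O(H) = 4 (O(H) = -2*(-2) = 4)
D(U, V) = -13 (D(U, V) = 5 + 6*(-3) = 5 - 18 = -13)
L(P, S) = -2/7 (L(P, S) = (⅐)*(-2) = -2/7)
67/L(3, 19) + D(-13, 14)/(-288) = 67/(-2/7) - 13/(-288) = 67*(-7/2) - 13*(-1/288) = -469/2 + 13/288 = -67523/288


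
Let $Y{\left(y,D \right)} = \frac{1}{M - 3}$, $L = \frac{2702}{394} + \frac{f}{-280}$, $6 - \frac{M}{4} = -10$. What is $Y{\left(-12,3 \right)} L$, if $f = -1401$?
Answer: $\frac{654277}{3364760} \approx 0.19445$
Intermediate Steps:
$M = 64$ ($M = 24 - -40 = 24 + 40 = 64$)
$L = \frac{654277}{55160}$ ($L = \frac{2702}{394} - \frac{1401}{-280} = 2702 \cdot \frac{1}{394} - - \frac{1401}{280} = \frac{1351}{197} + \frac{1401}{280} = \frac{654277}{55160} \approx 11.861$)
$Y{\left(y,D \right)} = \frac{1}{61}$ ($Y{\left(y,D \right)} = \frac{1}{64 - 3} = \frac{1}{61}$)
$Y{\left(-12,3 \right)} L = \frac{1}{61} \cdot \frac{654277}{55160} = \frac{654277}{3364760}$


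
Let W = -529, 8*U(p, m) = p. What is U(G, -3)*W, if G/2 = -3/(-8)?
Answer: -1587/32 ≈ -49.594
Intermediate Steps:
G = 3/4 (G = 2*(-3/(-8)) = 2*(-3*(-1/8)) = 2*(3/8) = 3/4 ≈ 0.75000)
U(p, m) = p/8
U(G, -3)*W = ((1/8)*(3/4))*(-529) = (3/32)*(-529) = -1587/32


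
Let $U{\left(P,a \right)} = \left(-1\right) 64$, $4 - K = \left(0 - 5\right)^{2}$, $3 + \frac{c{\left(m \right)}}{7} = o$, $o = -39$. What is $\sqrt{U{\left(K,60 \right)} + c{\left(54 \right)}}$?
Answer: $i \sqrt{358} \approx 18.921 i$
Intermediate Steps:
$c{\left(m \right)} = -294$ ($c{\left(m \right)} = -21 + 7 \left(-39\right) = -21 - 273 = -294$)
$K = -21$ ($K = 4 - \left(0 - 5\right)^{2} = 4 - \left(-5\right)^{2} = 4 - 25 = -21$)
$U{\left(P,a \right)} = -64$
$\sqrt{U{\left(K,60 \right)} + c{\left(54 \right)}} = \sqrt{-64 - 294} = \sqrt{-358} = i \sqrt{358}$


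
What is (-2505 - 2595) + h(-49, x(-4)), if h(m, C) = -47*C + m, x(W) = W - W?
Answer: -5149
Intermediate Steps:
x(W) = 0
h(m, C) = m - 47*C
(-2505 - 2595) + h(-49, x(-4)) = (-2505 - 2595) + (-49 - 47*0) = -5100 + (-49 + 0) = -5100 - 49 = -5149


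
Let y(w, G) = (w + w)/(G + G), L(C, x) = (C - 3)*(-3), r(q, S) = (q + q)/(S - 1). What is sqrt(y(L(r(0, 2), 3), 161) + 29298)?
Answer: sqrt(759434907)/161 ≈ 171.17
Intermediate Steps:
r(q, S) = 2*q/(-1 + S) (r(q, S) = (2*q)/(-1 + S) = 2*q/(-1 + S))
L(C, x) = 9 - 3*C (L(C, x) = (-3 + C)*(-3) = 9 - 3*C)
y(w, G) = w/G (y(w, G) = (2*w)/((2*G)) = (2*w)*(1/(2*G)) = w/G)
sqrt(y(L(r(0, 2), 3), 161) + 29298) = sqrt((9 - 6*0/(-1 + 2))/161 + 29298) = sqrt((9 - 6*0/1)*(1/161) + 29298) = sqrt((9 - 6*0)*(1/161) + 29298) = sqrt((9 - 3*0)*(1/161) + 29298) = sqrt((9 + 0)*(1/161) + 29298) = sqrt(9*(1/161) + 29298) = sqrt(9/161 + 29298) = sqrt(4716987/161) = sqrt(759434907)/161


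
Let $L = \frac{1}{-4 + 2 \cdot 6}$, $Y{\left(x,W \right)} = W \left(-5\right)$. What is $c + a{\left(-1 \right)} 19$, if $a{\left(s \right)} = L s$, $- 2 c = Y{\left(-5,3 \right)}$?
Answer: $\frac{41}{8} \approx 5.125$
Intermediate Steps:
$Y{\left(x,W \right)} = - 5 W$
$L = \frac{1}{8}$ ($L = \frac{1}{-4 + 12} = \frac{1}{8} \approx 0.125$)
$c = \frac{15}{2}$ ($c = - \frac{\left(-5\right) 3}{2} = \left(- \frac{1}{2}\right) \left(-15\right) = \frac{15}{2} \approx 7.5$)
$a{\left(s \right)} = \frac{s}{8}$
$c + a{\left(-1 \right)} 19 = \frac{15}{2} + \frac{1}{8} \left(-1\right) 19 = \frac{15}{2} - \frac{19}{8} = \frac{41}{8}$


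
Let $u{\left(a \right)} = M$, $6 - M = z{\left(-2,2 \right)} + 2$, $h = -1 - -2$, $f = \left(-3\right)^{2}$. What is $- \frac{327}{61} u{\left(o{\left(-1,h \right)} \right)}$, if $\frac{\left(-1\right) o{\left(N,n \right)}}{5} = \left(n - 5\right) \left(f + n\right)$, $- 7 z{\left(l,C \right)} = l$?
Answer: $- \frac{8502}{427} \approx -19.911$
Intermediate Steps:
$f = 9$
$z{\left(l,C \right)} = - \frac{l}{7}$
$h = 1$ ($h = -1 + 2 = 1$)
$o{\left(N,n \right)} = - 5 \left(-5 + n\right) \left(9 + n\right)$ ($o{\left(N,n \right)} = - 5 \left(n - 5\right) \left(9 + n\right) = - 5 \left(-5 + n\right) \left(9 + n\right)$)
$M = \frac{26}{7}$ ($M = 6 - \left(\left(- \frac{1}{7}\right) \left(-2\right) + 2\right) = 6 - \left(\frac{2}{7} + 2\right) = 6 - \frac{16}{7} = \frac{26}{7} \approx 3.7143$)
$u{\left(a \right)} = \frac{26}{7}$
$- \frac{327}{61} u{\left(o{\left(-1,h \right)} \right)} = - \frac{327}{61} \cdot \frac{26}{7} = \left(-327\right) \frac{1}{61} \cdot \frac{26}{7} = \left(- \frac{327}{61}\right) \frac{26}{7} = - \frac{8502}{427}$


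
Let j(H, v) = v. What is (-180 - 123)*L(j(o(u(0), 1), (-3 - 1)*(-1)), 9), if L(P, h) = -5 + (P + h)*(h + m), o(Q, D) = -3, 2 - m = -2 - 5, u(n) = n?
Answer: -69387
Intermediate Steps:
m = 9 (m = 2 - (-2 - 5) = 2 - 1*(-7) = 2 + 7 = 9)
L(P, h) = -5 + (9 + h)*(P + h) (L(P, h) = -5 + (P + h)*(h + 9) = -5 + (P + h)*(9 + h) = -5 + (9 + h)*(P + h))
(-180 - 123)*L(j(o(u(0), 1), (-3 - 1)*(-1)), 9) = (-180 - 123)*(-5 + 9**2 + 9*((-3 - 1)*(-1)) + 9*9 + ((-3 - 1)*(-1))*9) = -303*(-5 + 81 + 9*(-4*(-1)) + 81 - 4*(-1)*9) = -303*(-5 + 81 + 9*4 + 81 + 4*9) = -303*(-5 + 81 + 36 + 81 + 36) = -303*229 = -69387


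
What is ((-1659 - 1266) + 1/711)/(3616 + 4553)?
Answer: -2079674/5808159 ≈ -0.35806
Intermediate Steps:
((-1659 - 1266) + 1/711)/(3616 + 4553) = (-2925 + 1/711)/8169 = -2079674/711*1/8169 = -2079674/5808159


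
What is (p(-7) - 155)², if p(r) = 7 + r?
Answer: 24025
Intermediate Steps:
(p(-7) - 155)² = ((7 - 7) - 155)² = (0 - 155)² = (-155)² = 24025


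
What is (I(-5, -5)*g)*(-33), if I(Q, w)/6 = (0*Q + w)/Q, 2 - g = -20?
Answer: -4356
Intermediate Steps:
g = 22 (g = 2 - 1*(-20) = 2 + 20 = 22)
I(Q, w) = 6*w/Q (I(Q, w) = 6*((0*Q + w)/Q) = 6*((0 + w)/Q) = 6*(w/Q) = 6*w/Q)
(I(-5, -5)*g)*(-33) = ((6*(-5)/(-5))*22)*(-33) = ((6*(-5)*(-1/5))*22)*(-33) = (6*22)*(-33) = 132*(-33) = -4356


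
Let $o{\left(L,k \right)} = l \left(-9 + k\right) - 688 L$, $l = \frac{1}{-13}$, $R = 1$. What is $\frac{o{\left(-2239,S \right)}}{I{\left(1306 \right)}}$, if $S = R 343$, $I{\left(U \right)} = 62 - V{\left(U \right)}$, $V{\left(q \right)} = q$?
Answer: $- \frac{10012641}{8086} \approx -1238.3$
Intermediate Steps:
$l = - \frac{1}{13} \approx -0.076923$
$I{\left(U \right)} = 62 - U$
$S = 343$ ($S = 1 \cdot 343 = 343$)
$o{\left(L,k \right)} = \frac{9}{13} - 688 L - \frac{k}{13}$ ($o{\left(L,k \right)} = - \frac{-9 + k}{13} - 688 L = \left(\frac{9}{13} - \frac{k}{13}\right) - 688 L = \frac{9}{13} - 688 L - \frac{k}{13}$)
$\frac{o{\left(-2239,S \right)}}{I{\left(1306 \right)}} = \frac{\frac{9}{13} - -1540432 - \frac{343}{13}}{62 - 1306} = \frac{\frac{9}{13} + 1540432 - \frac{343}{13}}{62 - 1306} = \frac{20025282}{13 \left(-1244\right)} = \frac{20025282}{13} \left(- \frac{1}{1244}\right) = - \frac{10012641}{8086}$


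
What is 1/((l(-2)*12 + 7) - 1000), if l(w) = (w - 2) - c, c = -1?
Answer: -1/1029 ≈ -0.00097182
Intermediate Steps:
l(w) = -1 + w (l(w) = (w - 2) - 1*(-1) = (-2 + w) + 1 = -1 + w)
1/((l(-2)*12 + 7) - 1000) = 1/(((-1 - 2)*12 + 7) - 1000) = 1/((-3*12 + 7) - 1000) = 1/((-36 + 7) - 1000) = 1/(-29 - 1000) = 1/(-1029) = -1/1029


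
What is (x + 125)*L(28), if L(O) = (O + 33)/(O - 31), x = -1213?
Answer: 66368/3 ≈ 22123.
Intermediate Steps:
L(O) = (33 + O)/(-31 + O)
(x + 125)*L(28) = (-1213 + 125)*((33 + 28)/(-31 + 28)) = -1088*61/(-3) = -(-1088)*61/3 = -1088*(-61/3) = 66368/3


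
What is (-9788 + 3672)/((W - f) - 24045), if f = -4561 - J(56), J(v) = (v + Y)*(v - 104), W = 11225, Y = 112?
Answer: 6116/16323 ≈ 0.37469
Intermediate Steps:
J(v) = (-104 + v)*(112 + v) (J(v) = (v + 112)*(v - 104) = (112 + v)*(-104 + v) = (-104 + v)*(112 + v))
f = 3503 (f = -4561 - (-11648 + 56² + 8*56) = -4561 - (-11648 + 3136 + 448) = -4561 - 1*(-8064) = -4561 + 8064 = 3503)
(-9788 + 3672)/((W - f) - 24045) = (-9788 + 3672)/((11225 - 1*3503) - 24045) = -6116/((11225 - 3503) - 24045) = -6116/(7722 - 24045) = -6116/(-16323) = -6116*(-1/16323) = 6116/16323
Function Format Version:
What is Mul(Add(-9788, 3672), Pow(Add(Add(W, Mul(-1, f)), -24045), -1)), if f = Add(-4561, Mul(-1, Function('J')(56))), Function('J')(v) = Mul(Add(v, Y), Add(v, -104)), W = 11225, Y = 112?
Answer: Rational(6116, 16323) ≈ 0.37469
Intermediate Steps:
Function('J')(v) = Mul(Add(-104, v), Add(112, v)) (Function('J')(v) = Mul(Add(v, 112), Add(v, -104)) = Mul(Add(112, v), Add(-104, v)) = Mul(Add(-104, v), Add(112, v)))
f = 3503 (f = Add(-4561, Mul(-1, Add(-11648, Pow(56, 2), Mul(8, 56)))) = Add(-4561, Mul(-1, Add(-11648, 3136, 448))) = Add(-4561, Mul(-1, -8064)) = Add(-4561, 8064) = 3503)
Mul(Add(-9788, 3672), Pow(Add(Add(W, Mul(-1, f)), -24045), -1)) = Mul(Add(-9788, 3672), Pow(Add(Add(11225, Mul(-1, 3503)), -24045), -1)) = Mul(-6116, Pow(Add(Add(11225, -3503), -24045), -1)) = Mul(-6116, Pow(Add(7722, -24045), -1)) = Mul(-6116, Pow(-16323, -1)) = Mul(-6116, Rational(-1, 16323)) = Rational(6116, 16323)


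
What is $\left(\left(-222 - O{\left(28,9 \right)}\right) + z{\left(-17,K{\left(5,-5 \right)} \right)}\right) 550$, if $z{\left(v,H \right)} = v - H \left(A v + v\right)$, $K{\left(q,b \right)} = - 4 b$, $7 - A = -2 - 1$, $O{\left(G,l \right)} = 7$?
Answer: $-35094950$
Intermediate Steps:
$A = 10$ ($A = 7 - \left(-2 - 1\right) = 7 - -3 = 7 + 3 = 10$)
$z{\left(v,H \right)} = - 11 H v^{2}$ ($z{\left(v,H \right)} = v - H \left(10 v + v\right) = v - H 11 v = v \left(- 11 H v\right) = - 11 H v^{2}$)
$\left(\left(-222 - O{\left(28,9 \right)}\right) + z{\left(-17,K{\left(5,-5 \right)} \right)}\right) 550 = \left(\left(-222 - 7\right) - 11 \left(\left(-4\right) \left(-5\right)\right) \left(-17\right)^{2}\right) 550 = \left(\left(-222 - 7\right) - 220 \cdot 289\right) 550 = \left(-229 - 63580\right) 550 = \left(-63809\right) 550 = -35094950$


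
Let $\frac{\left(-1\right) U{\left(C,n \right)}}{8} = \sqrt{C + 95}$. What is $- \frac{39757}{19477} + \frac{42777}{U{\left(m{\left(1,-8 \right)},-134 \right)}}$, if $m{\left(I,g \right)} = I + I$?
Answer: $- \frac{39757}{19477} - \frac{441 \sqrt{97}}{8} \approx -544.96$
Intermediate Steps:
$m{\left(I,g \right)} = 2 I$
$U{\left(C,n \right)} = - 8 \sqrt{95 + C}$ ($U{\left(C,n \right)} = - 8 \sqrt{C + 95} = - 8 \sqrt{95 + C}$)
$- \frac{39757}{19477} + \frac{42777}{U{\left(m{\left(1,-8 \right)},-134 \right)}} = - \frac{39757}{19477} + \frac{42777}{\left(-8\right) \sqrt{95 + 2 \cdot 1}} = \left(-39757\right) \frac{1}{19477} + \frac{42777}{\left(-8\right) \sqrt{95 + 2}} = - \frac{39757}{19477} + \frac{42777}{\left(-8\right) \sqrt{97}} = - \frac{39757}{19477} + 42777 \left(- \frac{\sqrt{97}}{776}\right) = - \frac{39757}{19477} - \frac{441 \sqrt{97}}{8}$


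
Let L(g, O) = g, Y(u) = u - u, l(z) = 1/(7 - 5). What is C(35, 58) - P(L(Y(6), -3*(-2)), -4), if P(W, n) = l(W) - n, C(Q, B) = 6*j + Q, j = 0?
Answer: 61/2 ≈ 30.500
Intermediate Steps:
C(Q, B) = Q (C(Q, B) = 6*0 + Q = 0 + Q = Q)
l(z) = 1/2
Y(u) = 0
P(W, n) = 1/2 - n
C(35, 58) - P(L(Y(6), -3*(-2)), -4) = 35 - (1/2 - 1*(-4)) = 35 - (1/2 + 4) = 35 - 1*9/2 = 35 - 9/2 = 61/2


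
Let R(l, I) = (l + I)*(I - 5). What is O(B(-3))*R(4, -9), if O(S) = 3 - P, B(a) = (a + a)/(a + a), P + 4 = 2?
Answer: 350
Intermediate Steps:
P = -2 (P = -4 + 2 = -2)
R(l, I) = (-5 + I)*(I + l) (R(l, I) = (I + l)*(-5 + I) = (-5 + I)*(I + l))
B(a) = 1 (B(a) = (2*a)/((2*a)) = (2*a)*(1/(2*a)) = 1)
O(S) = 5 (O(S) = 3 - 1*(-2) = 3 + 2 = 5)
O(B(-3))*R(4, -9) = 5*((-9)**2 - 5*(-9) - 5*4 - 9*4) = 5*(81 + 45 - 20 - 36) = 5*70 = 350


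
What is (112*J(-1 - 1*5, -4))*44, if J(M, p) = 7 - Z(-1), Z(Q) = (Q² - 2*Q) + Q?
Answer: 24640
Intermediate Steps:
Z(Q) = Q² - Q
J(M, p) = 5 (J(M, p) = 7 - (-1)*(-1 - 1) = 7 - (-1)*(-2) = 7 - 1*2 = 7 - 2 = 5)
(112*J(-1 - 1*5, -4))*44 = (112*5)*44 = 560*44 = 24640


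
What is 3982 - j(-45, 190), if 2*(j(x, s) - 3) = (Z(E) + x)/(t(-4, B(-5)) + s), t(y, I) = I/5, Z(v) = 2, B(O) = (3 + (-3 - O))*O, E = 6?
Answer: 1472273/370 ≈ 3979.1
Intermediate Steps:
B(O) = -O² (B(O) = (-O)*O = -O²)
t(y, I) = I/5 (t(y, I) = I*(⅕) = I/5)
j(x, s) = 3 + (2 + x)/(2*(-5 + s)) (j(x, s) = 3 + ((2 + x)/((-1*(-5)²)/5 + s))/2 = 3 + ((2 + x)/((-1*25)/5 + s))/2 = 3 + ((2 + x)/((⅕)*(-25) + s))/2 = 3 + ((2 + x)/(-5 + s))/2 = 3 + (2 + x)/(2*(-5 + s)))
3982 - j(-45, 190) = 3982 - (-28 - 45 + 6*190)/(2*(-5 + 190)) = 3982 - (-28 - 45 + 1140)/(2*185) = 3982 - 1067/(2*185) = 3982 - 1*1067/370 = 3982 - 1067/370 = 1472273/370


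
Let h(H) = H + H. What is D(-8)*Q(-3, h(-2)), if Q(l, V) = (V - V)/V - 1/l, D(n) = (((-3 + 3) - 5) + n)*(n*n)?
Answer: -832/3 ≈ -277.33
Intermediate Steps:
h(H) = 2*H
D(n) = n**2*(-5 + n) (D(n) = ((0 - 5) + n)*n**2 = (-5 + n)*n**2 = n**2*(-5 + n))
Q(l, V) = -1/l (Q(l, V) = 0/V - 1/l = 0 - 1/l = -1/l)
D(-8)*Q(-3, h(-2)) = ((-8)**2*(-5 - 8))*(-1/(-3)) = (64*(-13))*(-1*(-1/3)) = -832*1/3 = -832/3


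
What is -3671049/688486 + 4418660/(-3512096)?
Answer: -1991907757183/302253615832 ≈ -6.5902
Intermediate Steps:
-3671049/688486 + 4418660/(-3512096) = -3671049*1/688486 + 4418660*(-1/3512096) = -3671049/688486 - 1104665/878024 = -1991907757183/302253615832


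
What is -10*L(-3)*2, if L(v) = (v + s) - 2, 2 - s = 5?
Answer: 160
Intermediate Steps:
s = -3 (s = 2 - 1*5 = 2 - 5 = -3)
L(v) = -5 + v (L(v) = (v - 3) - 2 = (-3 + v) - 2 = -5 + v)
-10*L(-3)*2 = -10*(-5 - 3)*2 = -10*(-8)*2 = 80*2 = 160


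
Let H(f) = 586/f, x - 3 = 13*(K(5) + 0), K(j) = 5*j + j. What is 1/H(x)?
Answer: 393/586 ≈ 0.67065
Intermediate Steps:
K(j) = 6*j
x = 393 (x = 3 + 13*(6*5 + 0) = 3 + 13*(30 + 0) = 3 + 13*30 = 3 + 390 = 393)
1/H(x) = 1/(586/393) = 393/586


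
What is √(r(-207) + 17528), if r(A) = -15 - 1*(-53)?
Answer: √17566 ≈ 132.54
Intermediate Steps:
r(A) = 38 (r(A) = -15 + 53 = 38)
√(r(-207) + 17528) = √(38 + 17528) = √17566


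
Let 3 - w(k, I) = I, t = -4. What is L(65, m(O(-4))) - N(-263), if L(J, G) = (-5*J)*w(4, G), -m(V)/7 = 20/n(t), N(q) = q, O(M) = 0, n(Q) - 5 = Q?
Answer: -46212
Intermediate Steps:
w(k, I) = 3 - I
n(Q) = 5 + Q
m(V) = -140 (m(V) = -140/(5 - 4) = -140/1 = -140)
L(J, G) = -5*J*(3 - G) (L(J, G) = (-5*J)*(3 - G) = -5*J*(3 - G))
L(65, m(O(-4))) - N(-263) = 5*65*(-3 - 140) - 1*(-263) = 5*65*(-143) + 263 = -46475 + 263 = -46212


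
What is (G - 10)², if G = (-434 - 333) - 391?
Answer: 1364224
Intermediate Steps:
G = -1158 (G = -767 - 391 = -1158)
(G - 10)² = (-1158 - 10)² = (-1168)² = 1364224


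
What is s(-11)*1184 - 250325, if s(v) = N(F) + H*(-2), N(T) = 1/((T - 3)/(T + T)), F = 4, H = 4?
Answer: -250325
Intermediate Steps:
N(T) = 2*T/(-3 + T) (N(T) = 1/((-3 + T)/((2*T))) = 1/((-3 + T)*(1/(2*T))) = 1/((-3 + T)/(2*T)) = 2*T/(-3 + T))
s(v) = 0 (s(v) = 2*4/(-3 + 4) + 4*(-2) = 2*4/1 - 8 = 2*4*1 - 8 = 8 - 8 = 0)
s(-11)*1184 - 250325 = 0*1184 - 250325 = 0 - 250325 = -250325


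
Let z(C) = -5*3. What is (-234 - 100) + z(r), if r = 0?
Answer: -349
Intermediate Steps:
z(C) = -15
(-234 - 100) + z(r) = (-234 - 100) - 15 = -334 - 15 = -349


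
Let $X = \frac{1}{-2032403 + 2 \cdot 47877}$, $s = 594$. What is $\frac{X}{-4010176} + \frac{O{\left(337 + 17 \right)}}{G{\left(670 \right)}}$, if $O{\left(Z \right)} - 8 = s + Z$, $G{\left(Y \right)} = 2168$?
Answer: $\frac{928073249157039}{2104668205200704} \approx 0.44096$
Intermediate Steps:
$X = - \frac{1}{1936649}$ ($X = \frac{1}{-2032403 + 95754} = \frac{1}{-1936649} = - \frac{1}{1936649} \approx -5.1636 \cdot 10^{-7}$)
$O{\left(Z \right)} = 602 + Z$ ($O{\left(Z \right)} = 8 + \left(594 + Z\right) = 602 + Z$)
$\frac{X}{-4010176} + \frac{O{\left(337 + 17 \right)}}{G{\left(670 \right)}} = - \frac{1}{1936649 \left(-4010176\right)} + \frac{602 + \left(337 + 17\right)}{2168} = \left(- \frac{1}{1936649}\right) \left(- \frac{1}{4010176}\right) + \left(602 + 354\right) \frac{1}{2168} = \frac{1}{7766303340224} + 956 \cdot \frac{1}{2168} = \frac{1}{7766303340224} + \frac{239}{542} = \frac{928073249157039}{2104668205200704}$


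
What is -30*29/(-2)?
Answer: 435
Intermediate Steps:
-30*29/(-2) = -870*(-½) = 435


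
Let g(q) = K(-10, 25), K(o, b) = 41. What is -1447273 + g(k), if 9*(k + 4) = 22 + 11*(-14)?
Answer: -1447232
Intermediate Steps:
k = -56/3 (k = -4 + (22 + 11*(-14))/9 = -4 + (22 - 154)/9 = -4 + (⅑)*(-132) = -4 - 44/3 = -56/3 ≈ -18.667)
g(q) = 41
-1447273 + g(k) = -1447273 + 41 = -1447232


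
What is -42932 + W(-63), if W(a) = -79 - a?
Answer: -42948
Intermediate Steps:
-42932 + W(-63) = -42932 + (-79 - 1*(-63)) = -42932 + (-79 + 63) = -42932 - 16 = -42948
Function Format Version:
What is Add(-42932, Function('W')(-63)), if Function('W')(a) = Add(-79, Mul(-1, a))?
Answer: -42948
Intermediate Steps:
Add(-42932, Function('W')(-63)) = Add(-42932, Add(-79, Mul(-1, -63))) = Add(-42932, Add(-79, 63)) = Add(-42932, -16) = -42948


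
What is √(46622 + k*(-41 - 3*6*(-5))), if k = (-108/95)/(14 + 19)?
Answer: √50910546170/1045 ≈ 215.92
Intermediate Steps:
k = -36/1045 (k = -108*1/95/33 = -108/95*1/33 = -36/1045 ≈ -0.034450)
√(46622 + k*(-41 - 3*6*(-5))) = √(46622 - 36*(-41 - 3*6*(-5))/1045) = √(46622 - 36*(-41 - 18*(-5))/1045) = √(46622 - 36*(-41 + 90)/1045) = √(46622 - 36/1045*49) = √(46622 - 1764/1045) = √(48718226/1045) = √50910546170/1045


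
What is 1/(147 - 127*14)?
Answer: -1/1631 ≈ -0.00061312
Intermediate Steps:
1/(147 - 127*14) = 1/(147 - 1778) = 1/(-1631) = -1/1631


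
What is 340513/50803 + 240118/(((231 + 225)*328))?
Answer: 31564281569/3799251552 ≈ 8.3080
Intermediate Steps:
340513/50803 + 240118/(((231 + 225)*328)) = 340513*(1/50803) + 240118/((456*328)) = 340513/50803 + 240118/149568 = 340513/50803 + 240118*(1/149568) = 340513/50803 + 120059/74784 = 31564281569/3799251552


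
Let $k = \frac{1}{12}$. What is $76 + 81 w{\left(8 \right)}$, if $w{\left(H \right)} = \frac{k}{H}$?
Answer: $\frac{2459}{32} \approx 76.844$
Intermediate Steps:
$k = \frac{1}{12} \approx 0.083333$
$w{\left(H \right)} = \frac{1}{12 H}$
$76 + 81 w{\left(8 \right)} = 76 + 81 \frac{1}{12 \cdot 8} = 76 + 81 \cdot \frac{1}{12} \cdot \frac{1}{8} = 76 + 81 \cdot \frac{1}{96} = 76 + \frac{27}{32} = \frac{2459}{32}$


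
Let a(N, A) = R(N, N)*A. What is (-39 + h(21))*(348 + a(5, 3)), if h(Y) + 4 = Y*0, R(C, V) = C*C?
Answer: -18189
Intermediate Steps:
R(C, V) = C²
a(N, A) = A*N² (a(N, A) = N²*A = A*N²)
h(Y) = -4 (h(Y) = -4 + Y*0 = -4 + 0 = -4)
(-39 + h(21))*(348 + a(5, 3)) = (-39 - 4)*(348 + 3*5²) = -43*(348 + 3*25) = -43*(348 + 75) = -43*423 = -18189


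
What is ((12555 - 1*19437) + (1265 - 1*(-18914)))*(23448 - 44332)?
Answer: -277694548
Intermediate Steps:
((12555 - 1*19437) + (1265 - 1*(-18914)))*(23448 - 44332) = ((12555 - 19437) + (1265 + 18914))*(-20884) = (-6882 + 20179)*(-20884) = 13297*(-20884) = -277694548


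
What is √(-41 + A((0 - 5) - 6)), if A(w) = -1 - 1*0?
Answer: I*√42 ≈ 6.4807*I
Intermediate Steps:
A(w) = -1 (A(w) = -1 + 0 = -1)
√(-41 + A((0 - 5) - 6)) = √(-41 - 1) = √(-42) = I*√42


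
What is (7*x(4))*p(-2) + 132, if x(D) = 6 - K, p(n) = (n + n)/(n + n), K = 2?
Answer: 160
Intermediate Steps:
p(n) = 1 (p(n) = (2*n)/((2*n)) = (2*n)*(1/(2*n)) = 1)
x(D) = 4 (x(D) = 6 - 1*2 = 6 - 2 = 4)
(7*x(4))*p(-2) + 132 = (7*4)*1 + 132 = 28*1 + 132 = 28 + 132 = 160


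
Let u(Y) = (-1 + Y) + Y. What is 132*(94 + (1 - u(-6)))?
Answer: 14256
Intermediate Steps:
u(Y) = -1 + 2*Y
132*(94 + (1 - u(-6))) = 132*(94 + (1 - (-1 + 2*(-6)))) = 132*(94 + (1 - (-1 - 12))) = 132*(94 + (1 - 1*(-13))) = 132*(94 + (1 + 13)) = 132*(94 + 14) = 132*108 = 14256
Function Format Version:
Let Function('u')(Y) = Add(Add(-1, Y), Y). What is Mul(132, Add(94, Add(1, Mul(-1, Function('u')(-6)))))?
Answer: 14256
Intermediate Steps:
Function('u')(Y) = Add(-1, Mul(2, Y))
Mul(132, Add(94, Add(1, Mul(-1, Function('u')(-6))))) = Mul(132, Add(94, Add(1, Mul(-1, Add(-1, Mul(2, -6)))))) = Mul(132, Add(94, Add(1, Mul(-1, Add(-1, -12))))) = Mul(132, Add(94, Add(1, Mul(-1, -13)))) = Mul(132, Add(94, Add(1, 13))) = Mul(132, Add(94, 14)) = Mul(132, 108) = 14256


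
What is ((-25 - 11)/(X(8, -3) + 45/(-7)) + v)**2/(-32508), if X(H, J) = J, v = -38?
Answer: -35344/983367 ≈ -0.035942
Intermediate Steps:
((-25 - 11)/(X(8, -3) + 45/(-7)) + v)**2/(-32508) = ((-25 - 11)/(-3 + 45/(-7)) - 38)**2/(-32508) = (-36/(-3 + 45*(-1/7)) - 38)**2*(-1/32508) = (-36/(-3 - 45/7) - 38)**2*(-1/32508) = (-36/(-66/7) - 38)**2*(-1/32508) = (-36*(-7/66) - 38)**2*(-1/32508) = (42/11 - 38)**2*(-1/32508) = (-376/11)**2*(-1/32508) = (141376/121)*(-1/32508) = -35344/983367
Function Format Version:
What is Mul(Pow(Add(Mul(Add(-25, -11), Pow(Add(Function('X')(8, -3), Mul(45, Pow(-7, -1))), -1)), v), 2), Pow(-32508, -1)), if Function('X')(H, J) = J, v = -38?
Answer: Rational(-35344, 983367) ≈ -0.035942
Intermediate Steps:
Mul(Pow(Add(Mul(Add(-25, -11), Pow(Add(Function('X')(8, -3), Mul(45, Pow(-7, -1))), -1)), v), 2), Pow(-32508, -1)) = Mul(Pow(Add(Mul(Add(-25, -11), Pow(Add(-3, Mul(45, Pow(-7, -1))), -1)), -38), 2), Pow(-32508, -1)) = Mul(Pow(Add(Mul(-36, Pow(Add(-3, Mul(45, Rational(-1, 7))), -1)), -38), 2), Rational(-1, 32508)) = Mul(Pow(Add(Mul(-36, Pow(Add(-3, Rational(-45, 7)), -1)), -38), 2), Rational(-1, 32508)) = Mul(Pow(Add(Mul(-36, Pow(Rational(-66, 7), -1)), -38), 2), Rational(-1, 32508)) = Mul(Pow(Add(Mul(-36, Rational(-7, 66)), -38), 2), Rational(-1, 32508)) = Mul(Pow(Add(Rational(42, 11), -38), 2), Rational(-1, 32508)) = Mul(Pow(Rational(-376, 11), 2), Rational(-1, 32508)) = Mul(Rational(141376, 121), Rational(-1, 32508)) = Rational(-35344, 983367)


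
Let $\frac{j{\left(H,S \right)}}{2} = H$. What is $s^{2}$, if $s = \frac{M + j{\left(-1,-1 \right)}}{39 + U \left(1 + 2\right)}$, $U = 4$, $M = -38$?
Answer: $\frac{1600}{2601} \approx 0.61515$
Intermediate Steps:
$j{\left(H,S \right)} = 2 H$
$s = - \frac{40}{51}$ ($s = \frac{-38 + 2 \left(-1\right)}{39 + 4 \left(1 + 2\right)} = \frac{-38 - 2}{39 + 4 \cdot 3} = - \frac{40}{39 + 12} = - \frac{40}{51} \approx -0.78431$)
$s^{2} = \left(- \frac{40}{51}\right)^{2} = \frac{1600}{2601}$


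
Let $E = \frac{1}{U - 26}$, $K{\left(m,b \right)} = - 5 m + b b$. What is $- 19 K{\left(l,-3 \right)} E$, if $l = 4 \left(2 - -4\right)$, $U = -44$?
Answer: $- \frac{2109}{70} \approx -30.129$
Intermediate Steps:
$l = 24$ ($l = 4 \left(2 + 4\right) = 4 \cdot 6 = 24$)
$K{\left(m,b \right)} = b^{2} - 5 m$ ($K{\left(m,b \right)} = - 5 m + b^{2} = b^{2} - 5 m$)
$E = - \frac{1}{70}$ ($E = \frac{1}{-44 - 26} = \frac{1}{-70} = - \frac{1}{70} \approx -0.014286$)
$- 19 K{\left(l,-3 \right)} E = - 19 \left(\left(-3\right)^{2} - 120\right) \left(- \frac{1}{70}\right) = - 19 \left(9 - 120\right) \left(- \frac{1}{70}\right) = \left(-19\right) \left(-111\right) \left(- \frac{1}{70}\right) = 2109 \left(- \frac{1}{70}\right) = - \frac{2109}{70}$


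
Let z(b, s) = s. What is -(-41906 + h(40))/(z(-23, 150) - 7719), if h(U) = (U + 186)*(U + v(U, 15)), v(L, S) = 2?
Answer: -32414/7569 ≈ -4.2825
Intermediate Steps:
h(U) = (2 + U)*(186 + U) (h(U) = (U + 186)*(U + 2) = (186 + U)*(2 + U) = (2 + U)*(186 + U))
-(-41906 + h(40))/(z(-23, 150) - 7719) = -(-41906 + (372 + 40² + 188*40))/(150 - 7719) = -(-41906 + (372 + 1600 + 7520))/(-7569) = -(-41906 + 9492)*(-1)/7569 = -(-32414)*(-1)/7569 = -1*32414/7569 = -32414/7569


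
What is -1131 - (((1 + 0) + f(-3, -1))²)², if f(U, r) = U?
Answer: -1147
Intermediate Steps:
-1131 - (((1 + 0) + f(-3, -1))²)² = -1131 - (((1 + 0) - 3)²)² = -1131 - ((1 - 3)²)² = -1131 - ((-2)²)² = -1131 - 1*4² = -1131 - 1*16 = -1131 - 16 = -1147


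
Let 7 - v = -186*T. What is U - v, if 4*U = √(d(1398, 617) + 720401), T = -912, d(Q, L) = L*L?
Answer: 169625 + 17*√3810/4 ≈ 1.6989e+5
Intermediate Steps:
d(Q, L) = L²
v = -169625 (v = 7 - (-186)*(-912) = 7 - 1*169632 = 7 - 169632 = -169625)
U = 17*√3810/4 (U = √(617² + 720401)/4 = √(380689 + 720401)/4 = √1101090/4 = (17*√3810)/4 = 17*√3810/4 ≈ 262.33)
U - v = 17*√3810/4 - 1*(-169625) = 17*√3810/4 + 169625 = 169625 + 17*√3810/4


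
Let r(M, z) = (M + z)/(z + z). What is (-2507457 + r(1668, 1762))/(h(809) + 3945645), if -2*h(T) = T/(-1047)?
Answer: -4625789982393/7278981847759 ≈ -0.63550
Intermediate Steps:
h(T) = T/2094 (h(T) = -T/(2*(-1047)) = -T*(-1)/(2*1047) = -(-1)*T/2094 = T/2094)
r(M, z) = (M + z)/(2*z) (r(M, z) = (M + z)/((2*z)) = (M + z)*(1/(2*z)) = (M + z)/(2*z))
(-2507457 + r(1668, 1762))/(h(809) + 3945645) = (-2507457 + (½)*(1668 + 1762)/1762)/((1/2094)*809 + 3945645) = (-2507457 + (½)*(1/1762)*3430)/(809/2094 + 3945645) = (-2507457 + 1715/1762)/(8262181439/2094) = -4418137519/1762*2094/8262181439 = -4625789982393/7278981847759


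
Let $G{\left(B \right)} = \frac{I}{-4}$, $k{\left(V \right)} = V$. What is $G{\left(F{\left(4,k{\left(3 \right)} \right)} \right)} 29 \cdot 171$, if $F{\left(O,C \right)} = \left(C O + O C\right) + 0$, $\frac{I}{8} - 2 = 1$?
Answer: $-29754$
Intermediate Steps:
$I = 24$ ($I = 16 + 8 \cdot 1 = 16 + 8 = 24$)
$F{\left(O,C \right)} = 2 C O$ ($F{\left(O,C \right)} = \left(C O + C O\right) + 0 = 2 C O + 0 = 2 C O$)
$G{\left(B \right)} = -6$ ($G{\left(B \right)} = \frac{24}{-4} = 24 \left(- \frac{1}{4}\right) = -6$)
$G{\left(F{\left(4,k{\left(3 \right)} \right)} \right)} 29 \cdot 171 = \left(-6\right) 29 \cdot 171 = \left(-174\right) 171 = -29754$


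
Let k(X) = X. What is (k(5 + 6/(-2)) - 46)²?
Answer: 1936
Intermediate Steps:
(k(5 + 6/(-2)) - 46)² = ((5 + 6/(-2)) - 46)² = ((5 + 6*(-½)) - 46)² = ((5 - 3) - 46)² = (2 - 46)² = (-44)² = 1936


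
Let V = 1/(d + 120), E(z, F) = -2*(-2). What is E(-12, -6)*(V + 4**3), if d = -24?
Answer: 6145/24 ≈ 256.04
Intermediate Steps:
E(z, F) = 4
V = 1/96 (V = 1/(-24 + 120) = 1/96 ≈ 0.010417)
E(-12, -6)*(V + 4**3) = 4*(1/96 + 4**3) = 4*(1/96 + 64) = 4*(6145/96) = 6145/24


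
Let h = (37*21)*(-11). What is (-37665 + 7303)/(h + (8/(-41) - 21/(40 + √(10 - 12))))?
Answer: 232964424934340/65585750280857 + 357269654*I*√2/65585750280857 ≈ 3.5521 + 7.7037e-6*I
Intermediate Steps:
h = -8547 (h = 777*(-11) = -8547)
(-37665 + 7303)/(h + (8/(-41) - 21/(40 + √(10 - 12)))) = (-37665 + 7303)/(-8547 + (8/(-41) - 21/(40 + √(10 - 12)))) = -30362/(-8547 + (8*(-1/41) - 21/(40 + √(-2)))) = -30362/(-8547 + (-8/41 - 21/(40 + I*√2))) = -30362/(-350435/41 - 21/(40 + I*√2))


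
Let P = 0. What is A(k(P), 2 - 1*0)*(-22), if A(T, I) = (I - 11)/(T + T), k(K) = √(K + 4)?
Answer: 99/2 ≈ 49.500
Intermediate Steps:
k(K) = √(4 + K)
A(T, I) = (-11 + I)/(2*T) (A(T, I) = (-11 + I)/((2*T)) = (-11 + I)*(1/(2*T)) = (-11 + I)/(2*T))
A(k(P), 2 - 1*0)*(-22) = ((-11 + (2 - 1*0))/(2*(√(4 + 0))))*(-22) = ((-11 + (2 + 0))/(2*(√4)))*(-22) = ((½)*(-11 + 2)/2)*(-22) = ((½)*(½)*(-9))*(-22) = -9/4*(-22) = 99/2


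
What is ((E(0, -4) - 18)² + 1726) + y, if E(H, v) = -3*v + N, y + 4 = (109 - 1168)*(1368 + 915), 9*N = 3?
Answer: -21743486/9 ≈ -2.4159e+6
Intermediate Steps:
N = ⅓ (N = (⅑)*3 = ⅓ ≈ 0.33333)
y = -2417701 (y = -4 + (109 - 1168)*(1368 + 915) = -4 - 1059*2283 = -4 - 2417697 = -2417701)
E(H, v) = ⅓ - 3*v (E(H, v) = -3*v + ⅓ = ⅓ - 3*v)
((E(0, -4) - 18)² + 1726) + y = (((⅓ - 3*(-4)) - 18)² + 1726) - 2417701 = (((⅓ + 12) - 18)² + 1726) - 2417701 = ((37/3 - 18)² + 1726) - 2417701 = ((-17/3)² + 1726) - 2417701 = (289/9 + 1726) - 2417701 = 15823/9 - 2417701 = -21743486/9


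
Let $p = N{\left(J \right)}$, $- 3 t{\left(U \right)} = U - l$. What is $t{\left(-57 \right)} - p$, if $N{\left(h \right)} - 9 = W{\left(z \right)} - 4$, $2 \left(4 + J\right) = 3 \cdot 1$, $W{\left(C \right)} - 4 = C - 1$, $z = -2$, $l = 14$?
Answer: $\frac{53}{3} \approx 17.667$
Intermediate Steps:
$W{\left(C \right)} = 3 + C$ ($W{\left(C \right)} = 4 + \left(C - 1\right) = 4 + \left(-1 + C\right) = 3 + C$)
$t{\left(U \right)} = \frac{14}{3} - \frac{U}{3}$ ($t{\left(U \right)} = - \frac{U - 14}{3} = - \frac{-14 + U}{3} = \frac{14}{3} - \frac{U}{3}$)
$J = - \frac{5}{2}$ ($J = -4 + \frac{3 \cdot 1}{2} = -4 + \frac{1}{2} \cdot 3 = -4 + \frac{3}{2} = - \frac{5}{2} \approx -2.5$)
$N{\left(h \right)} = 6$ ($N{\left(h \right)} = 9 + \left(\left(3 - 2\right) - 4\right) = 9 + \left(1 - 4\right) = 9 - 3 = 6$)
$p = 6$
$t{\left(-57 \right)} - p = \left(\frac{14}{3} - -19\right) - 6 = \left(\frac{14}{3} + 19\right) - 6 = \frac{71}{3} - 6 = \frac{53}{3}$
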